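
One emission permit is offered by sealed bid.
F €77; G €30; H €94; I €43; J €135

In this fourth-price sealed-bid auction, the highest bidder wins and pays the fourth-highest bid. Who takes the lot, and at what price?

J pays €43

Rule: the highest bidder wins and pays the fourth-highest bid.
Bids ranked: 135 (J) > 94 (H) > 77 (F) > 43 (I) > 30 (G)
J is highest; pays the fourth-highest bid, €43.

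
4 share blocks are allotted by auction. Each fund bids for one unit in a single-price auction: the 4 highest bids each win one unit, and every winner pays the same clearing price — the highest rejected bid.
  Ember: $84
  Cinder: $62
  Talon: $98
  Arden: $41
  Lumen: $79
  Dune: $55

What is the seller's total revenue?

Bids ranked high→low: 98 (Talon), 84 (Ember), 79 (Lumen), 62 (Cinder), 55 (Dune), 41 (Arden)
The 4 highest are Talon, Ember, Lumen, Cinder.
Clearing price = highest rejected bid = $55.
Total revenue = 4 × $55 = $220.

Total revenue: $220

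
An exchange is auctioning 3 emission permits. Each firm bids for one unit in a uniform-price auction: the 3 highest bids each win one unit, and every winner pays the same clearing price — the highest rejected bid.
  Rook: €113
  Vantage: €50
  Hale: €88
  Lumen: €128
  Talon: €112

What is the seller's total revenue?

Sorting: 128 (Lumen), 113 (Rook), 112 (Talon), 88 (Hale), 50 (Vantage)
The 3 highest are Lumen, Rook, Talon.
First losing bid is Hale's €88, which sets the uniform price.
Total revenue = 3 × €88 = €264.

Total revenue: €264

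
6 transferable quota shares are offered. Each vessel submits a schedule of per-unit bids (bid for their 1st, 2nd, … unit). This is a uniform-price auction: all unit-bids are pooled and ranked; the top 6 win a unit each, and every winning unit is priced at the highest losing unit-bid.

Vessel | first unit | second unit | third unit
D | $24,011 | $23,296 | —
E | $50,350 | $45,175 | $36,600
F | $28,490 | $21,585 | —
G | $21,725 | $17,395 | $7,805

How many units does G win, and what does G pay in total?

G: 0 units, pays $0

Merging the schedules and taking the best 6: 50,350 (E-1), 45,175 (E-2), 36,600 (E-3), 28,490 (F-1), 24,011 (D-1), 23,296 (D-2)
Highest rejected unit-bid = $21,725.
G wins 0 unit(s) at $21,725 each.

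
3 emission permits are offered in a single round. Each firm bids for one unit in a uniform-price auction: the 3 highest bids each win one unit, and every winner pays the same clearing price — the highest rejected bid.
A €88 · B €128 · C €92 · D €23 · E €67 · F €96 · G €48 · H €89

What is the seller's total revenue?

Total revenue: €267

Ordering the bids: 128 (B), 96 (F), 92 (C), 89 (H), 88 (A), …
The 3 highest are B, F, C.
Clearing price = highest rejected bid = €89.
Total revenue = 3 × €89 = €267.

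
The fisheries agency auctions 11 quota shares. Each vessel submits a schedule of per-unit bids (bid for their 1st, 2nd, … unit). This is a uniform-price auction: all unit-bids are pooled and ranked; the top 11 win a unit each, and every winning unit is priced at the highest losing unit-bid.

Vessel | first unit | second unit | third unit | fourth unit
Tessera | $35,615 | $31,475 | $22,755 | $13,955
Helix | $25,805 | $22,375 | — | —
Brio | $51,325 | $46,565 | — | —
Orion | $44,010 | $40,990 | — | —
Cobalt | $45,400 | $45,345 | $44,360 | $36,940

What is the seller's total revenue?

Total revenue: $250,305

All unit-bids, highest first — top 11: 51,325 (Brio-1), 46,565 (Brio-2), 45,400 (Cobalt-1), 45,345 (Cobalt-2), 44,360 (Cobalt-3), 44,010 (Orion-1), 40,990 (Orion-2), 36,940 (Cobalt-4), 35,615 (Tessera-1), 31,475 (Tessera-2), 25,805 (Helix-1)
First bid not allocated: $22,755.
Allocation: Brio 2, Cobalt 4, Helix 1, Orion 2, Tessera 2. Every unit priced at $22,755.
Revenue = 11 × 22,755 = $250,305.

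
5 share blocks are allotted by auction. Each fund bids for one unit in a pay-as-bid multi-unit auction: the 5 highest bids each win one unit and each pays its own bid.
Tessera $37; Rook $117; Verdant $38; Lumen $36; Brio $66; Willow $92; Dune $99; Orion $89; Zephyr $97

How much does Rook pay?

Ordering the bids: 117 (Rook), 99 (Dune), 97 (Zephyr), 92 (Willow), 89 (Orion), 66 (Brio), 38 (Verdant), …
Winners (5 units): Rook, Dune, Zephyr, Willow, Orion.
Rook wins → own bid $117.

Rook pays $117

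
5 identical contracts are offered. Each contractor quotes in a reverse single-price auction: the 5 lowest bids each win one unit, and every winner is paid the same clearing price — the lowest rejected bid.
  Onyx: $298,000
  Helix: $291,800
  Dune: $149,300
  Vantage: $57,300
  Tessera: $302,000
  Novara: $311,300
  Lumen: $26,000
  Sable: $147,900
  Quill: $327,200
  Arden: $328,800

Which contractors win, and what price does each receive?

Lumen, Vantage, Sable, Dune, Helix; each is paid $298,000

Bids ranked low→high: 26,000 (Lumen), 57,300 (Vantage), 147,900 (Sable), 149,300 (Dune), 291,800 (Helix), 298,000 (Onyx), 302,000 (Tessera), …
Lowest 5: Lumen, Vantage, Sable, Dune, Helix.
Clearing price = lowest rejected bid = $298,000.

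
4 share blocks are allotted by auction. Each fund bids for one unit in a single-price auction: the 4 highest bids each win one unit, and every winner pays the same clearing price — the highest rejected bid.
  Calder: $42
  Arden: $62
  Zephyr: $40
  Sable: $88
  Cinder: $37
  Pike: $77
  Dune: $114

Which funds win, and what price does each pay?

Dune, Sable, Pike, Arden; each pays $42

Sorting: 114 (Dune), 88 (Sable), 77 (Pike), 62 (Arden), 42 (Calder), 40 (Zephyr), …
Top 4: Dune, Sable, Pike, Arden.
Highest unsuccessful bid: $42 → clearing price.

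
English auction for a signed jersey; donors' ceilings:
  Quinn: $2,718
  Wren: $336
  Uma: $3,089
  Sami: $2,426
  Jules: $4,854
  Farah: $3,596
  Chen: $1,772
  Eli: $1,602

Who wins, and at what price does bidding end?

Rule: the price rises until one bidder remains; the winner pays the price at which the last rival dropped out.
Limits ranked: 4,854 (Jules) > 3,596 (Farah) > 3,089 (Uma) > 2,718 (Quinn) > 2,426 (Sami) > 1,772 (Chen) > …
Bidding ends when Farah exits at $3,596; Jules takes it.

Jules wins at $3,596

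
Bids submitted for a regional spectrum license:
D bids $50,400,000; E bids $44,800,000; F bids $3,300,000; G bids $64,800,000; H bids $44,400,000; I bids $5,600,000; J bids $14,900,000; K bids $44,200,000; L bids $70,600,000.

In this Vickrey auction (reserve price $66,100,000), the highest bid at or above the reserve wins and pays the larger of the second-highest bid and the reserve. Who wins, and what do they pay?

L pays $66,100,000

Sorting bids: 70,600,000 (L) > 64,800,000 (G) > 50,400,000 (D) > 44,800,000 (E) > 44,400,000 (H) > 44,200,000 (K) > …
L has the top bid at or above the reserve ($70,600,000).
Second-highest bid $64,800,000 is below the reserve $66,100,000, so the reserve binds → payment $66,100,000.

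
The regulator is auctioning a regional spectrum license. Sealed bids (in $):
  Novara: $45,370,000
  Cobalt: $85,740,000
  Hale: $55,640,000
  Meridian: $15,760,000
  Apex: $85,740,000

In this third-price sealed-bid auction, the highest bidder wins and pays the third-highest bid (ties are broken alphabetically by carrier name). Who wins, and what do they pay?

Third-price sealed-bid auction: the highest bidder wins and pays the third-highest bid.
Bids ranked: 85,740,000 (Apex) > 85,740,000 (Cobalt) > 55,640,000 (Hale) > 45,370,000 (Novara) > 15,760,000 (Meridian)
Tie at $85,740,000 → Apex wins by tie-break.
Apex wins; payment is bid #3 in the ranking = $55,640,000.

Apex pays $55,640,000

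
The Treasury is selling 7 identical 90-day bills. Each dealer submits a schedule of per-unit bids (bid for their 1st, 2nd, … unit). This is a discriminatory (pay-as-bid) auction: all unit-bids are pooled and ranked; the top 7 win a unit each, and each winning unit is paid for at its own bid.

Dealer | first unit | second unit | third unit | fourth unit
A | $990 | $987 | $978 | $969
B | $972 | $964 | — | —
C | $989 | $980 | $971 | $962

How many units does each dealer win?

Pooled unit-bids ranked (top 7): 990 (A-1), 989 (C-1), 987 (A-2), 980 (C-2), 978 (A-3), 972 (B-1), 971 (C-3)
Next rejected bid: $969 (not a price — pay-as-bid).
Allocation: A 3, B 1, C 3.

A 3, B 1, C 3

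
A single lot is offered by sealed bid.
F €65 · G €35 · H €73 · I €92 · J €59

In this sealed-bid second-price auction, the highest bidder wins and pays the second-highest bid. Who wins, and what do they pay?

Bids in order: 92 (I) > 73 (H) > 65 (F) > 59 (J) > 35 (G)
I is highest; pays the second-highest bid, €73.

I pays €73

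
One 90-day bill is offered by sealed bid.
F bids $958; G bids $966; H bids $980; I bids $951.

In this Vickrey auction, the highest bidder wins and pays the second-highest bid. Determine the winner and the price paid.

Bids ranked: 980 (H) > 966 (G) > 958 (F) > 951 (I)
Second-price: H pays G's bid of $966.

H pays $966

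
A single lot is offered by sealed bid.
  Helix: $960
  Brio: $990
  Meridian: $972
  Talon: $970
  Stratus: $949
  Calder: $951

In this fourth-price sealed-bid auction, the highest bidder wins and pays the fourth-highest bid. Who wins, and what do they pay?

Bids in order: 990 (Brio) > 972 (Meridian) > 970 (Talon) > 960 (Helix) > 951 (Calder) > 949 (Stratus)
Brio is highest; pays the fourth-highest bid, $960.

Brio pays $960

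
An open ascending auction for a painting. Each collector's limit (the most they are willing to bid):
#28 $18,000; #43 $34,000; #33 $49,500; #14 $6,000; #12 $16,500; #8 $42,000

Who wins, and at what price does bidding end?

Limits in order: 49,500 (#33) > 42,000 (#8) > 34,000 (#43) > 18,000 (#28) > 16,500 (#12) > 6,000 (#14)
Once the price passes $42,000, only #33 is left; the hammer falls at #8's limit of $42,000.

#33 wins at $42,000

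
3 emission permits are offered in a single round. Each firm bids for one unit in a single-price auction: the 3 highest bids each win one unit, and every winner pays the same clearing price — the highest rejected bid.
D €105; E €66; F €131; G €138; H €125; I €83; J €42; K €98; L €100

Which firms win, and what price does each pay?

G, F, H; each pays €105

Ordering the bids: 138 (G), 131 (F), 125 (H), 105 (D), 100 (L), …
Winners (3 units): G, F, H.
Clearing price = highest rejected bid = €105.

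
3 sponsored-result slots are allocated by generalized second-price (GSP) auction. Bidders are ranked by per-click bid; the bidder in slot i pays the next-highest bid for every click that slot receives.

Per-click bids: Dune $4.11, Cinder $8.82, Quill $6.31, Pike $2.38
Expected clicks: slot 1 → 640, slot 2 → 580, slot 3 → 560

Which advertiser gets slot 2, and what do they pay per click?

Per-click bids in order: $8.82 (Cinder) > $6.31 (Quill) > $4.11 (Dune) > $2.38 (Pike)
Slot 2 goes to the second-ranked bidder, Quill, who pays the next bid down: $4.11/click.

Quill; $4.11 per click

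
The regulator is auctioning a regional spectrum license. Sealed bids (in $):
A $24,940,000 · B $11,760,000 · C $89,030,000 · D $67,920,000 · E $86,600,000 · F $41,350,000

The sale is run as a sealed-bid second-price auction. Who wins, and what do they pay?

Bids ranked: 89,030,000 (C) > 86,600,000 (E) > 67,920,000 (D) > 41,350,000 (F) > 24,940,000 (A) > 11,760,000 (B)
C wins with the highest bid; price is set by the runner-up at $86,600,000.

C pays $86,600,000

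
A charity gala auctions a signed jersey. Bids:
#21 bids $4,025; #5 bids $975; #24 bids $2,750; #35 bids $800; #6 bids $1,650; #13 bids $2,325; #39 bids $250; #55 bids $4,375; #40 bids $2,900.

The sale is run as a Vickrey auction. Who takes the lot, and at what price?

#55 pays $4,025

Sorting bids: 4,375 (#55) > 4,025 (#21) > 2,900 (#40) > 2,750 (#24) > 2,325 (#13) > 1,650 (#6) > …
#55 wins with the highest bid; price is set by the runner-up at $4,025.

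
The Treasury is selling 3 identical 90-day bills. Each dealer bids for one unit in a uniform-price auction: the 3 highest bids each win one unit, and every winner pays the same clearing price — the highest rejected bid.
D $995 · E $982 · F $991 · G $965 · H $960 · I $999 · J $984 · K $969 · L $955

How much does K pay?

Ordering the bids: 999 (I), 995 (D), 991 (F), 984 (J), 982 (E), …
Top 3: I, D, F.
Clearing price = highest rejected bid = $984.
K does not win → pays $0.

K pays $0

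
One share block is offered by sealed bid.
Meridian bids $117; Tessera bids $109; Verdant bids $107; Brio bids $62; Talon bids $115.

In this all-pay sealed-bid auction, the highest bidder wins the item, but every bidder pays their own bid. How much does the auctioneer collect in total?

Total revenue: $510

Rule: the highest bidder wins the item, but every bidder pays their own bid.
Bids ranked: 117 (Meridian) > 115 (Talon) > 109 (Tessera) > 107 (Verdant) > 62 (Brio)
Every bidder forfeits their bid regardless of winning.
Revenue = 117 + 109 + 107 + 62 + 115 = $510.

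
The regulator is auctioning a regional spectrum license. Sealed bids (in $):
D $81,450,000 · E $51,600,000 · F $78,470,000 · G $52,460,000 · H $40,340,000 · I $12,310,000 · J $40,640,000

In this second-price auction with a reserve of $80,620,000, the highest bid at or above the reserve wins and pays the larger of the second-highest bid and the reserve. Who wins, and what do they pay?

Second-price auction with a reserve of $80,620,000: the highest bid at or above the reserve wins and pays the larger of the second-highest bid and the reserve.
Sorting bids: 81,450,000 (D) > 78,470,000 (F) > 52,460,000 (G) > 51,600,000 (E) > 40,640,000 (J) > 40,340,000 (H) > …
Highest eligible bid: D at $81,450,000.
Second-highest bid $78,470,000 is below the reserve $80,620,000, so the reserve binds → payment $80,620,000.

D pays $80,620,000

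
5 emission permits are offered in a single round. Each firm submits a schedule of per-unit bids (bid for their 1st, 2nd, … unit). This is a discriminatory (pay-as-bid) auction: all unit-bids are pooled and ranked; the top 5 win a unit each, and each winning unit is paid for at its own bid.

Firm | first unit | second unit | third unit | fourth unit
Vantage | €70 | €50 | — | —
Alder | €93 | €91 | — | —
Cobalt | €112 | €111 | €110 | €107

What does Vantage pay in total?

Vantage pays €0

Pooled unit-bids ranked (top 5): 112 (Cobalt-1), 111 (Cobalt-2), 110 (Cobalt-3), 107 (Cobalt-4), 93 (Alder-1)
Next rejected bid: €91 (not a price — pay-as-bid).
Vantage wins no units.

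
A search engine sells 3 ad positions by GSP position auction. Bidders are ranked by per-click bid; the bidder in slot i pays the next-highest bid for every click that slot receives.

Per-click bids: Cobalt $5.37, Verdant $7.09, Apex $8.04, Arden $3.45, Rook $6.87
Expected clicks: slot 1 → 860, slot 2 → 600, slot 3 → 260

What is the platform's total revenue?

Total revenue: $11615.60

Sorting advertisers: $8.04 (Apex) > $7.09 (Verdant) > $6.87 (Rook) > $5.37 (Cobalt) > …
Slot 1: Apex pays $7.09 × 860 = $6097.40
Slot 2: Verdant pays $6.87 × 600 = $4122.00
Slot 3: Rook pays $5.37 × 260 = $1396.20
Total = $11615.60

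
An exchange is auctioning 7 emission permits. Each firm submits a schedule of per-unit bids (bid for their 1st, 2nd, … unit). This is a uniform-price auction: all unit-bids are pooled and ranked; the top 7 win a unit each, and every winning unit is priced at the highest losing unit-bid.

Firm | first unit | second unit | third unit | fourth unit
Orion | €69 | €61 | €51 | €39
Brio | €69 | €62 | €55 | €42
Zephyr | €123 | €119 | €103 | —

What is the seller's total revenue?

Total revenue: €385

All unit-bids, highest first — top 7: 123 (Zephyr-1), 119 (Zephyr-2), 103 (Zephyr-3), 69 (Orion-1), 69 (Brio-1), 62 (Brio-2), 61 (Orion-2)
First bid not allocated: €55.
Allocation: Brio 2, Orion 2, Zephyr 3. Every unit priced at €55.
Revenue = 7 × 55 = €385.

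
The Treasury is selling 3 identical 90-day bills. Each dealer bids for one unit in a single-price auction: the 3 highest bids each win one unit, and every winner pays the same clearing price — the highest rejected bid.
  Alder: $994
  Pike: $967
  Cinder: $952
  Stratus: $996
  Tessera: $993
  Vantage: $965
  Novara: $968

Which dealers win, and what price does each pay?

Stratus, Alder, Tessera; each pays $968

Sorting: 996 (Stratus), 994 (Alder), 993 (Tessera), 968 (Novara), 967 (Pike), …
The 3 highest are Stratus, Alder, Tessera.
Clearing price = highest rejected bid = $968.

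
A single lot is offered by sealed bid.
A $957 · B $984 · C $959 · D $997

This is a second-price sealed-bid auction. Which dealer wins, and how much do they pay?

D pays $984

Bids in order: 997 (D) > 984 (B) > 959 (C) > 957 (A)
Second-price: D pays B's bid of $984.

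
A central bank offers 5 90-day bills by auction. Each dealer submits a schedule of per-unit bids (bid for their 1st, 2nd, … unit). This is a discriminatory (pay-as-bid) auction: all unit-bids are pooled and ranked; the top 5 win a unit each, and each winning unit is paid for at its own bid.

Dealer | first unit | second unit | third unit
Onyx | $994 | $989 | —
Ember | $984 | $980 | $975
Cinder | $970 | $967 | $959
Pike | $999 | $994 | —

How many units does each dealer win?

All unit-bids, highest first — top 5: 999 (Pike-1), 994 (Onyx-1), 994 (Pike-2), 989 (Onyx-2), 984 (Ember-1)
Next rejected bid: $980 (not a price — pay-as-bid).
Allocation: Ember 1, Onyx 2, Pike 2.

Ember 1, Onyx 2, Pike 2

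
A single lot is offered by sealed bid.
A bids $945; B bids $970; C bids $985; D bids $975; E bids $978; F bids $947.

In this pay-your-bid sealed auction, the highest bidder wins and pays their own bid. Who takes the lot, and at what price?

Bids ranked: 985 (C) > 978 (E) > 975 (D) > 970 (B) > 947 (F) > 945 (A)
C is highest → pays own bid, $985.

C pays $985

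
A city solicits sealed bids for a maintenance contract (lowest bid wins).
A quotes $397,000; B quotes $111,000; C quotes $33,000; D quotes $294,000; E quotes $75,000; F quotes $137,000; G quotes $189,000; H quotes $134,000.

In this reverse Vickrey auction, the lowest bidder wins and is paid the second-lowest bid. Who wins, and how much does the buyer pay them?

Bids in order: 33,000 (C) < 75,000 (E) < 111,000 (B) < 134,000 (H) < 137,000 (F) < 189,000 (G) < …
Second-price: C is paid E's bid of $75,000.

C is paid $75,000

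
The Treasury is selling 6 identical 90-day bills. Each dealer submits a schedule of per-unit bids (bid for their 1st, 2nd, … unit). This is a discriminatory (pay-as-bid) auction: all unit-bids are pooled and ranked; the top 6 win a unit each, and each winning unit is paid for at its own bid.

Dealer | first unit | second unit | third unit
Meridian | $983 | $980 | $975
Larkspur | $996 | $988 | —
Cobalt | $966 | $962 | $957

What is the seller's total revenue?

Total revenue: $5,888

Merging the schedules and taking the best 6: 996 (Larkspur-1), 988 (Larkspur-2), 983 (Meridian-1), 980 (Meridian-2), 975 (Meridian-3), 966 (Cobalt-1)
Next rejected bid: $962 (not a price — pay-as-bid).
Each winning unit pays its own bid.
Revenue = 996 + 988 + 983 + 980 + 975 + 966 = $5,888.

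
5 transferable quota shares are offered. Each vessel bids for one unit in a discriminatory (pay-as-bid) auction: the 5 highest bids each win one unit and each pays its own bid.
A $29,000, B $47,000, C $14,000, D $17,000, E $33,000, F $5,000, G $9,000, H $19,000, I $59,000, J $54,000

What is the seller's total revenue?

Bids ranked high→low: 59,000 (I), 54,000 (J), 47,000 (B), 33,000 (E), 29,000 (A), 19,000 (H), 17,000 (D), …
Top 5: I, J, B, E, A.
Total revenue = 59,000 + 54,000 + 47,000 + 33,000 + 29,000 = $222,000.

Total revenue: $222,000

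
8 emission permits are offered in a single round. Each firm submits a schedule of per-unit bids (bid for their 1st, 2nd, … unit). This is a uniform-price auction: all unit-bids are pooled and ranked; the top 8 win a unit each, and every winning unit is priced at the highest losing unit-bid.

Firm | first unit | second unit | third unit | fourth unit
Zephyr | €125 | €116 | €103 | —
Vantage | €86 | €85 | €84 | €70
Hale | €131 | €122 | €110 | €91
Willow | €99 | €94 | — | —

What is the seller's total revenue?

Total revenue: €728

Merging the schedules and taking the best 8: 131 (Hale-1), 125 (Zephyr-1), 122 (Hale-2), 116 (Zephyr-2), 110 (Hale-3), 103 (Zephyr-3), 99 (Willow-1), 94 (Willow-2)
Highest rejected unit-bid = €91.
Allocation: Hale 3, Willow 2, Zephyr 3. Every unit priced at €91.
Revenue = 8 × 91 = €728.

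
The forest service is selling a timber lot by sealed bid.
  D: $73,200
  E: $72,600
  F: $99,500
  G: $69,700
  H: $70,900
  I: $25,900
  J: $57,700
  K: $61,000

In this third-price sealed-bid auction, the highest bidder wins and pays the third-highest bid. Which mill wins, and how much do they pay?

F pays $72,600

Third-price sealed-bid auction: the highest bidder wins and pays the third-highest bid.
Bids in order: 99,500 (F) > 73,200 (D) > 72,600 (E) > 70,900 (H) > 69,700 (G) > 61,000 (K) > …
F wins; payment is bid #3 in the ranking = $72,600.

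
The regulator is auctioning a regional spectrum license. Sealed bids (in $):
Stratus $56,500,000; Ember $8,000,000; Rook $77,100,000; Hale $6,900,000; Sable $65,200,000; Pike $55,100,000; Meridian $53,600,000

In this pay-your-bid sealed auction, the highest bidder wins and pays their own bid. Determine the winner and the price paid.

Rook pays $77,100,000

Rule: the highest bidder wins and pays their own bid.
Bids in order: 77,100,000 (Rook) > 65,200,000 (Sable) > 56,500,000 (Stratus) > 55,100,000 (Pike) > 53,600,000 (Meridian) > 8,000,000 (Ember) > …
Rook has the highest bid and pays exactly that: $77,100,000.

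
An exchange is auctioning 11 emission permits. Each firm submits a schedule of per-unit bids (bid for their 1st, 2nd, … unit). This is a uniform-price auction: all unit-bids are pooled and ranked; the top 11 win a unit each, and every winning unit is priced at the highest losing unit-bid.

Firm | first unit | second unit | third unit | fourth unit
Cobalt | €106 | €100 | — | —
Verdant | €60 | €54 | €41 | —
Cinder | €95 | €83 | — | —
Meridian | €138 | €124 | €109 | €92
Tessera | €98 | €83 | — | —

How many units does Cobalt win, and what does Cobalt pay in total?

Cobalt: 2 units, pays €108

Pooled unit-bids ranked (top 11): 138 (Meridian-1), 124 (Meridian-2), 109 (Meridian-3), 106 (Cobalt-1), 100 (Cobalt-2), 98 (Tessera-1), 95 (Cinder-1), 92 (Meridian-4), 83 (Cinder-2), 83 (Tessera-2), 60 (Verdant-1)
The (k+1)-th unit-bid is €54.
Cobalt wins 2 unit(s) at €54 each.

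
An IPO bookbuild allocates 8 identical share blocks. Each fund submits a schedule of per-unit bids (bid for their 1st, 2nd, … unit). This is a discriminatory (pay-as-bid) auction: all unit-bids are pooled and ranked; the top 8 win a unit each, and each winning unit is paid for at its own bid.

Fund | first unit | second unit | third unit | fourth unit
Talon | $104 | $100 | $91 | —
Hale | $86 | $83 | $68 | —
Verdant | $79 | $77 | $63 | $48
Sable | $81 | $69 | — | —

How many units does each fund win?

Hale 2, Sable 1, Talon 3, Verdant 2

Pooled unit-bids ranked (top 8): 104 (Talon-1), 100 (Talon-2), 91 (Talon-3), 86 (Hale-1), 83 (Hale-2), 81 (Sable-1), 79 (Verdant-1), 77 (Verdant-2)
Next rejected bid: $69 (not a price — pay-as-bid).
Allocation: Hale 2, Sable 1, Talon 3, Verdant 2.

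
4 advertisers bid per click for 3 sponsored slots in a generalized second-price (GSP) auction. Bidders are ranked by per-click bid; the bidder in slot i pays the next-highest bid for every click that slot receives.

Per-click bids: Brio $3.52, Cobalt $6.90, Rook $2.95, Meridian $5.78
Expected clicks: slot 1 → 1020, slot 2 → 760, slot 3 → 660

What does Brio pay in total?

Ranked by bid: $6.90 (Cobalt) > $5.78 (Meridian) > $3.52 (Brio) > $2.95 (Rook)
Brio holds slot 3 → pays next bid $2.95 × 660 clicks = $1947.00.

Brio pays $1947.00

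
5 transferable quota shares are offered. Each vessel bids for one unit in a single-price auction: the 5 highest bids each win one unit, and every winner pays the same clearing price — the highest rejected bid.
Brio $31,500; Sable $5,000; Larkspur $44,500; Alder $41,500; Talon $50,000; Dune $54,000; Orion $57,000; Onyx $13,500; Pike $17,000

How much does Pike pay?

Bids ranked high→low: 57,000 (Orion), 54,000 (Dune), 50,000 (Talon), 44,500 (Larkspur), 41,500 (Alder), 31,500 (Brio), 17,000 (Pike), …
Top 5: Orion, Dune, Talon, Larkspur, Alder.
Clearing price = highest rejected bid = $31,500.
Pike does not win → pays $0.

Pike pays $0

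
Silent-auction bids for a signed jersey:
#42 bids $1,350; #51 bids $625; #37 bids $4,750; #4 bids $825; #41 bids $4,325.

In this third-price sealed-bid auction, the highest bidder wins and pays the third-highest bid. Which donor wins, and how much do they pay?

#37 pays $1,350

Rule: the highest bidder wins and pays the third-highest bid.
Bids ranked: 4,750 (#37) > 4,325 (#41) > 1,350 (#42) > 825 (#4) > 625 (#51)
#37 wins; payment is bid #3 in the ranking = $1,350.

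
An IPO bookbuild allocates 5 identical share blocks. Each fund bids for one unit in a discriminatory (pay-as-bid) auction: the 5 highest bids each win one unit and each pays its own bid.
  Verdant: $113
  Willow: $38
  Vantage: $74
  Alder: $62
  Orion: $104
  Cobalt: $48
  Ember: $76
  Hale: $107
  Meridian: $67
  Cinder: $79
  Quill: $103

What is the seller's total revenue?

Bids ranked high→low: 113 (Verdant), 107 (Hale), 104 (Orion), 103 (Quill), 79 (Cinder), 76 (Ember), 74 (Vantage), …
The 5 highest are Verdant, Hale, Orion, Quill, Cinder.
Total revenue = 113 + 107 + 104 + 103 + 79 = $506.

Total revenue: $506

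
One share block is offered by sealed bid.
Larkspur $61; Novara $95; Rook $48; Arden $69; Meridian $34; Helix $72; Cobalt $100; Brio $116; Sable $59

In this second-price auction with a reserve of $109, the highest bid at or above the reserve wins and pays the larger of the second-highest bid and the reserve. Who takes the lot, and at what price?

Brio pays $109

Bids ranked: 116 (Brio) > 100 (Cobalt) > 95 (Novara) > 72 (Helix) > 69 (Arden) > 61 (Larkspur) > …
Brio has the top bid at or above the reserve ($116).
Second-highest bid $100 is below the reserve $109, so the reserve binds → payment $109.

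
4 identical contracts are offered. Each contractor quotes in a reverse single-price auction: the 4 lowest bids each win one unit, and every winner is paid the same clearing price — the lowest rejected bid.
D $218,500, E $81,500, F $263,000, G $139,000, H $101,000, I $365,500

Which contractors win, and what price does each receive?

E, H, G, D; each is paid $263,000

Bids ranked low→high: 81,500 (E), 101,000 (H), 139,000 (G), 218,500 (D), 263,000 (F), 365,500 (I)
The 4 lowest are E, H, G, D.
Clearing price = lowest rejected bid = $263,000.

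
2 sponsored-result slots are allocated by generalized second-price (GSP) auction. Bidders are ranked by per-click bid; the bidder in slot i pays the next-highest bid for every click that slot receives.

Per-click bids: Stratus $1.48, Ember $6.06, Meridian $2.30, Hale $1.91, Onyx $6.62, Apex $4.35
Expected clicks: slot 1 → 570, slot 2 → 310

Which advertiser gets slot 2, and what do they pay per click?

Sorting advertisers: $6.62 (Onyx) > $6.06 (Ember) > $4.35 (Apex) > …
Slot 2 goes to the second-ranked bidder, Ember, who pays the next bid down: $4.35/click.

Ember; $4.35 per click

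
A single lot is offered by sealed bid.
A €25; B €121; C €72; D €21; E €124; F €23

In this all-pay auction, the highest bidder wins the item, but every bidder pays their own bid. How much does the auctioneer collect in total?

All-pay auction: the highest bidder wins the item, but every bidder pays their own bid.
Bids in order: 124 (E) > 121 (B) > 72 (C) > 25 (A) > 23 (F) > 21 (D)
E wins with the top bid; all bids are sunk regardless.
Every bidder forfeits their bid regardless of winning.
Revenue = 25 + 121 + 72 + 21 + 124 + 23 = €386.

Total revenue: €386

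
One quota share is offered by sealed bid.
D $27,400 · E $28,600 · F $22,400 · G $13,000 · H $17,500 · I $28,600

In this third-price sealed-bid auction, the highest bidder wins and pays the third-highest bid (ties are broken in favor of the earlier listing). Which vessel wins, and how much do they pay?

Third-price sealed-bid auction: the highest bidder wins and pays the third-highest bid.
Bids in order: 28,600 (E) > 28,600 (I) > 27,400 (D) > 22,400 (F) > 17,500 (H) > 13,000 (G)
E and I tie at $28,600; tie-break gives it to E.
E wins; payment is bid #3 in the ranking = $27,400.

E pays $27,400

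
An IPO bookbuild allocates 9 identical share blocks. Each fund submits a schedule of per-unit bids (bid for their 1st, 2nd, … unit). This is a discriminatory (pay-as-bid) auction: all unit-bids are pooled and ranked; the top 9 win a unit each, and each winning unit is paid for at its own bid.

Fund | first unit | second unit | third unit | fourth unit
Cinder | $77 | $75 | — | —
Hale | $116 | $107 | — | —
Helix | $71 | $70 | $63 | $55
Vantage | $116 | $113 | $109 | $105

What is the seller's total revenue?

Total revenue: $889

Merging the schedules and taking the best 9: 116 (Hale-1), 116 (Vantage-1), 113 (Vantage-2), 109 (Vantage-3), 107 (Hale-2), 105 (Vantage-4), 77 (Cinder-1), 75 (Cinder-2), 71 (Helix-1)
Next rejected bid: $70 (not a price — pay-as-bid).
Each winning unit pays its own bid.
Revenue = 116 + 116 + 113 + 109 + 107 + 105 + 77 + 75 + 71 = $889.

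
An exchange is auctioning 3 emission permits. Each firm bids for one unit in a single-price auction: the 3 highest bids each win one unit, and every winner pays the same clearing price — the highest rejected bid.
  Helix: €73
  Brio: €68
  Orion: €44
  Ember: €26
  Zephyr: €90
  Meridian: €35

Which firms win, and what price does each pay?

Sorting: 90 (Zephyr), 73 (Helix), 68 (Brio), 44 (Orion), 35 (Meridian), …
The 3 highest are Zephyr, Helix, Brio.
Clearing price = highest rejected bid = €44.

Zephyr, Helix, Brio; each pays €44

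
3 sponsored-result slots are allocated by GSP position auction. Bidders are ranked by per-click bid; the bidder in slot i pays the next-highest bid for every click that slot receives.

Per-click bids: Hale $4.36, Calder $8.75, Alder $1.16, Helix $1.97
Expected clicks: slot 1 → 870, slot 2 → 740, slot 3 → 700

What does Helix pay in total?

Helix pays $812.00

Sorting advertisers: $8.75 (Calder) > $4.36 (Hale) > $1.97 (Helix) > $1.16 (Alder)
Helix holds slot 3 → pays next bid $1.16 × 700 clicks = $812.00.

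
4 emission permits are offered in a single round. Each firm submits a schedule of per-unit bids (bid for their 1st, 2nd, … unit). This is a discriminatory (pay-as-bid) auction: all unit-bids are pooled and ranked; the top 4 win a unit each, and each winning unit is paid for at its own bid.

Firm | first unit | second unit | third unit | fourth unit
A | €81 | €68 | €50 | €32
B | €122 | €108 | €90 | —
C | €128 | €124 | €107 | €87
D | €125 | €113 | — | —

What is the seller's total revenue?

All unit-bids, highest first — top 4: 128 (C-1), 125 (D-1), 124 (C-2), 122 (B-1)
Next rejected bid: €113 (not a price — pay-as-bid).
Each winning unit pays its own bid.
Revenue = 128 + 125 + 124 + 122 = €499.

Total revenue: €499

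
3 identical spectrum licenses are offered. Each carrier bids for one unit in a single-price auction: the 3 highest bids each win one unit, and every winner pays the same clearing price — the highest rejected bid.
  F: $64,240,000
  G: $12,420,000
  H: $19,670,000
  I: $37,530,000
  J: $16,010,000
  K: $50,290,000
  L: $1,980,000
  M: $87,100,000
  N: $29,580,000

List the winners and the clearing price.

M, F, K; each pays $37,530,000

Sorting: 87,100,000 (M), 64,240,000 (F), 50,290,000 (K), 37,530,000 (I), 29,580,000 (N), …
Top 3: M, F, K.
First losing bid is I's $37,530,000, which sets the uniform price.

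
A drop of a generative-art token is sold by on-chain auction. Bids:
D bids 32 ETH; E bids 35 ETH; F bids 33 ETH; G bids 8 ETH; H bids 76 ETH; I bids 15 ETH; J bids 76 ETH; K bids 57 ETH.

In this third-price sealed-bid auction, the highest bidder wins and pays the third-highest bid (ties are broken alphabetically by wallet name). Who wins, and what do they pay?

H pays 57 ETH

Third-price sealed-bid auction: the highest bidder wins and pays the third-highest bid.
Sorting bids: 76 (H) > 76 (J) > 57 (K) > 35 (E) > 33 (F) > 32 (D) > …
Tie at 76 ETH → H wins by tie-break.
H is highest; pays the third-highest bid, 57 ETH.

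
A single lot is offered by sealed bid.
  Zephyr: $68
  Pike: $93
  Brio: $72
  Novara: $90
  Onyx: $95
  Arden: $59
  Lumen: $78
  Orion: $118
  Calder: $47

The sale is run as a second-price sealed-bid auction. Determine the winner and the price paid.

Orion pays $95

Rule: the highest bidder wins and pays the second-highest bid.
Sorting bids: 118 (Orion) > 95 (Onyx) > 93 (Pike) > 90 (Novara) > 78 (Lumen) > 72 (Brio) > …
Second-price: Orion pays Onyx's bid of $95.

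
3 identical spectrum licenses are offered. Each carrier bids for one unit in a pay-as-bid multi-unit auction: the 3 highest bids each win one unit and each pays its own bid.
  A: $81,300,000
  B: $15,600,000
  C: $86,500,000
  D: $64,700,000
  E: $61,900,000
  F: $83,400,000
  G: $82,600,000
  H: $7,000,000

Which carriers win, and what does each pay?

Bids ranked high→low: 86,500,000 (C), 83,400,000 (F), 82,600,000 (G), 81,300,000 (A), 64,700,000 (D), …
Top 3: C, F, G.
Each winner pays its own bid: C $86,500,000, F $83,400,000, G $82,600,000.

C $86,500,000, F $83,400,000, G $82,600,000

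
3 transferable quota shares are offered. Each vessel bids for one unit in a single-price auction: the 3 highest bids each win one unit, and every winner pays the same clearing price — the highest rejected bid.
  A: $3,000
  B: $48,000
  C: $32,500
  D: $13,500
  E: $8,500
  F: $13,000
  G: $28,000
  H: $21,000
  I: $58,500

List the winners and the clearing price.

Sorting: 58,500 (I), 48,000 (B), 32,500 (C), 28,000 (G), 21,000 (H), …
The 3 highest are I, B, C.
First losing bid is G's $28,000, which sets the uniform price.

I, B, C; each pays $28,000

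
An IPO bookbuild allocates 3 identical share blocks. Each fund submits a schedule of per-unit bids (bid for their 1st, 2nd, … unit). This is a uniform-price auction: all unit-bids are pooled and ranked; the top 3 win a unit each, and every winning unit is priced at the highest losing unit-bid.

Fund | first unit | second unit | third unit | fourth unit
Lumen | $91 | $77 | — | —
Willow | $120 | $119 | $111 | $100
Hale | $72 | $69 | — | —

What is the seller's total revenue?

Total revenue: $300

All unit-bids, highest first — top 3: 120 (Willow-1), 119 (Willow-2), 111 (Willow-3)
The (k+1)-th unit-bid is $100.
Allocation: Willow 3. Every unit priced at $100.
Revenue = 3 × 100 = $300.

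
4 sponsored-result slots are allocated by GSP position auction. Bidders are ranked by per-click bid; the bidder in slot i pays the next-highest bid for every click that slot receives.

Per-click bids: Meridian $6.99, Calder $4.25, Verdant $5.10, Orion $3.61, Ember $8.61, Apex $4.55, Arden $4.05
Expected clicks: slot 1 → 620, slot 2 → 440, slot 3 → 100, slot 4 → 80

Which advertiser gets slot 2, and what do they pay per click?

Per-click bids in order: $8.61 (Ember) > $6.99 (Meridian) > $5.10 (Verdant) > $4.55 (Apex) > $4.25 (Calder) > …
Slot 2 goes to the second-ranked bidder, Meridian, who pays the next bid down: $5.10/click.

Meridian; $5.10 per click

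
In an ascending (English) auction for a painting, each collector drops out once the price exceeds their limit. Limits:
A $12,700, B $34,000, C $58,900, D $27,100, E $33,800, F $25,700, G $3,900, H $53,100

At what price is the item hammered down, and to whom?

C wins at $53,100

Limits ranked: 58,900 (C) > 53,100 (H) > 34,000 (B) > 33,800 (E) > 27,100 (D) > 25,700 (F) > …
H is the last rival to drop out, at $53,100; C remains and wins at that price.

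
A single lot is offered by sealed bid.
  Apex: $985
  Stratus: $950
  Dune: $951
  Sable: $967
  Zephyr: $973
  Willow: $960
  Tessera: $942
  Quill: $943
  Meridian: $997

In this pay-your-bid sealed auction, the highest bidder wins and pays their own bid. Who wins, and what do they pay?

Meridian pays $997

Pay-your-bid sealed auction: the highest bidder wins and pays their own bid.
Sorting bids: 997 (Meridian) > 985 (Apex) > 973 (Zephyr) > 967 (Sable) > 960 (Willow) > 951 (Dune) > …
First-price: Meridian pays what they bid, $997.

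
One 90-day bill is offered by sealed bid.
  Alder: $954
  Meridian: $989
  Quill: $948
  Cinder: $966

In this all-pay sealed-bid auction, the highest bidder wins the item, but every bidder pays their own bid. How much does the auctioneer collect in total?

Total revenue: $3,857

Bids in order: 989 (Meridian) > 966 (Cinder) > 954 (Alder) > 948 (Quill)
Every bidder forfeits their bid regardless of winning.
Revenue = 954 + 989 + 948 + 966 = $3,857.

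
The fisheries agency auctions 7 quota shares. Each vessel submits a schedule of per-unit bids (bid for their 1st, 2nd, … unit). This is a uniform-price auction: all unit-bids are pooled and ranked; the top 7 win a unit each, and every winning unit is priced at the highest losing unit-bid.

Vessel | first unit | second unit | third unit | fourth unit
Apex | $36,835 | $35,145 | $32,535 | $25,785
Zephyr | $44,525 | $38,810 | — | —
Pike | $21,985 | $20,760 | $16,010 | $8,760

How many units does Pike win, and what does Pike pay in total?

Pooled unit-bids ranked (top 7): 44,525 (Zephyr-1), 38,810 (Zephyr-2), 36,835 (Apex-1), 35,145 (Apex-2), 32,535 (Apex-3), 25,785 (Apex-4), 21,985 (Pike-1)
The (k+1)-th unit-bid is $20,760.
Pike wins 1 unit(s) at $20,760 each.

Pike: 1 unit, pays $20,760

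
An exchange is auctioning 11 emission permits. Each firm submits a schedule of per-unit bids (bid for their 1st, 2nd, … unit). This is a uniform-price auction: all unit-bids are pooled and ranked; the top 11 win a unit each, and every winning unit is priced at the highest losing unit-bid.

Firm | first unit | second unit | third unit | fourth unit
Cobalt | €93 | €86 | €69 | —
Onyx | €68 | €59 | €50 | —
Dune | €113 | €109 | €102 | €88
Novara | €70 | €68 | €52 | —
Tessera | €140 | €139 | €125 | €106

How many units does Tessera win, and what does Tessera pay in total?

Tessera: 4 units, pays €276

Pooled unit-bids ranked (top 11): 140 (Tessera-1), 139 (Tessera-2), 125 (Tessera-3), 113 (Dune-1), 109 (Dune-2), 106 (Tessera-4), 102 (Dune-3), 93 (Cobalt-1), 88 (Dune-4), 86 (Cobalt-2), 70 (Novara-1)
Highest rejected unit-bid = €69.
Tessera wins 4 unit(s) at €69 each.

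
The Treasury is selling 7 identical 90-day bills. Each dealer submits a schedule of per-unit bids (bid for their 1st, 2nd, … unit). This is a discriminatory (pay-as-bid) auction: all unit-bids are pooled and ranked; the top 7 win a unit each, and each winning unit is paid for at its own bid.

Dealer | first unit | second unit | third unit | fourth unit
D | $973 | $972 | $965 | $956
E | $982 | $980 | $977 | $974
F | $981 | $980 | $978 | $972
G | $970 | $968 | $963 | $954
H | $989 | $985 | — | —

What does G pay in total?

G pays $0

Pooled unit-bids ranked (top 7): 989 (H-1), 985 (H-2), 982 (E-1), 981 (F-1), 980 (E-2), 980 (F-2), 978 (F-3)
Next rejected bid: $977 (not a price — pay-as-bid).
G wins no units.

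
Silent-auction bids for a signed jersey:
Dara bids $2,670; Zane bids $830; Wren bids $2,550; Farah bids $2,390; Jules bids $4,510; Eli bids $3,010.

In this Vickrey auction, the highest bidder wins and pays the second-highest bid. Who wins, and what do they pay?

Jules pays $3,010

Bids in order: 4,510 (Jules) > 3,010 (Eli) > 2,670 (Dara) > 2,550 (Wren) > 2,390 (Farah) > 830 (Zane)
Second-price: Jules pays Eli's bid of $3,010.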